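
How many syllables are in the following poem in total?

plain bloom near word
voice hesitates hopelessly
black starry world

Line 1: plain (1), bloom (1), near (1), word (1) → 4
Line 2: voice (1), hesitates (3), hopelessly (3) → 7
Line 3: black (1), starry (2), world (1) → 4
Total: 4 + 7 + 4 = 15

15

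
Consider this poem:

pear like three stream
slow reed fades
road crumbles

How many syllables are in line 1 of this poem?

4

Line 1: pear (1), like (1), three (1), stream (1) → 4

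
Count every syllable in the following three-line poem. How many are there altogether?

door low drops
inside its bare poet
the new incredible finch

Line 1: door (1), low (1), drops (1) → 3
Line 2: inside (2), its (1), bare (1), poet (2) → 6
Line 3: the (1), new (1), incredible (4), finch (1) → 7
Total: 3 + 6 + 7 = 16

16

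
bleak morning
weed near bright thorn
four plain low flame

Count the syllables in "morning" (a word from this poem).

2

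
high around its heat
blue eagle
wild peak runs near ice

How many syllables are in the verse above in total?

13

Line 1: high (1), around (2), its (1), heat (1) → 5
Line 2: blue (1), eagle (2) → 3
Line 3: wild (1), peak (1), runs (1), near (1), ice (1) → 5
Total: 5 + 3 + 5 = 13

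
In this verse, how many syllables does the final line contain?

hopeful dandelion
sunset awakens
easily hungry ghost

The final line: "easily hungry ghost": 3+2+1 = 6

6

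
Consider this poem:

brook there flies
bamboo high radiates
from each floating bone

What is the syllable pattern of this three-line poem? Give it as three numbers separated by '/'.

3/6/5

Line 1: "brook there flies": 1+1+1 = 3
Line 2: "bamboo high radiates": 2+1+3 = 6
Line 3: "from each floating bone": 1+1+2+1 = 5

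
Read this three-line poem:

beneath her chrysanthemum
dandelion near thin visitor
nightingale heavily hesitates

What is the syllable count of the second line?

9

The second line: dandelion(4) + near(1) + thin(1) + visitor(3) = 9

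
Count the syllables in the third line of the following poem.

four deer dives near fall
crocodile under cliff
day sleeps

2

The third line: day (1), sleeps (1) → 2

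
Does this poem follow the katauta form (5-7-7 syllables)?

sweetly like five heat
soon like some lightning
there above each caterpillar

No

Line 1: sweetly(2) + like(1) + five(1) + heat(1) = 5 ✓
Line 2: soon(1) + like(1) + some(1) + lightning(2) = 5 (expected 7)
Line 3: there(1) + above(2) + each(1) + caterpillar(4) = 8 (expected 7)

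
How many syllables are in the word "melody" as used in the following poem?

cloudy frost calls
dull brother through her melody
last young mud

3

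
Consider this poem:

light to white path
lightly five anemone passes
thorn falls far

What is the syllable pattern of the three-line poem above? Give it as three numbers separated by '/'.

Line 1: light(1) + to(1) + white(1) + path(1) = 4
Line 2: lightly(2) + five(1) + anemone(4) + passes(2) = 9
Line 3: thorn(1) + falls(1) + far(1) = 3

4/9/3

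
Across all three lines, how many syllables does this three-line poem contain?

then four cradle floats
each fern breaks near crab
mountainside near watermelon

Line 1: "then four cradle floats": 1+1+2+1 = 5
Line 2: "each fern breaks near crab": 1+1+1+1+1 = 5
Line 3: "mountainside near watermelon": 3+1+4 = 8
Total: 5 + 5 + 8 = 18

18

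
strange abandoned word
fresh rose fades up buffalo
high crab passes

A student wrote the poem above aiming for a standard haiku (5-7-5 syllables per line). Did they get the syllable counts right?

Line 1: strange(1) + abandoned(3) + word(1) = 5 ✓
Line 2: fresh(1) + rose(1) + fades(1) + up(1) + buffalo(3) = 7 ✓
Line 3: high(1) + crab(1) + passes(2) = 4 (expected 5)

No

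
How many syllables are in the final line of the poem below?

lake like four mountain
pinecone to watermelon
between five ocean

5

The final line: between (2), five (1), ocean (2) → 5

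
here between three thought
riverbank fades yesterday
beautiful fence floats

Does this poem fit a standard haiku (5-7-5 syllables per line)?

Yes

Line 1: here(1) + between(2) + three(1) + thought(1) = 5 ✓
Line 2: riverbank(3) + fades(1) + yesterday(3) = 7 ✓
Line 3: beautiful(3) + fence(1) + floats(1) = 5 ✓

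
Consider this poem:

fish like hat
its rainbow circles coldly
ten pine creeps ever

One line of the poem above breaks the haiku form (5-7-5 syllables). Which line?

The first line

Line 1: fish (1), like (1), hat (1) → 3 (expected 5)
Line 2: its (1), rainbow (2), circles (2), coldly (2) → 7 ✓
Line 3: ten (1), pine (1), creeps (1), ever (2) → 5 ✓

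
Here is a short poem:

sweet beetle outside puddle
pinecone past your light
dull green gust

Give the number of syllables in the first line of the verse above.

The first line: "sweet beetle outside puddle": 1+2+2+2 = 7

7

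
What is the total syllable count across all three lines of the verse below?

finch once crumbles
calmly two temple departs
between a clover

Line 1: finch (1), once (1), crumbles (2) → 4
Line 2: calmly (2), two (1), temple (2), departs (2) → 7
Line 3: between (2), a (1), clover (2) → 5
Total: 4 + 7 + 5 = 16

16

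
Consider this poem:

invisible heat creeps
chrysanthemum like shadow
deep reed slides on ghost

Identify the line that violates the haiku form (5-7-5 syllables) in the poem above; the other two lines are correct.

Line 1: invisible (4), heat (1), creeps (1) → 6 (expected 5)
Line 2: chrysanthemum (4), like (1), shadow (2) → 7 ✓
Line 3: deep (1), reed (1), slides (1), on (1), ghost (1) → 5 ✓

The first line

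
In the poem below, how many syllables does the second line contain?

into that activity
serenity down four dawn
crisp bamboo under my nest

The second line: serenity(4) + down(1) + four(1) + dawn(1) = 7

7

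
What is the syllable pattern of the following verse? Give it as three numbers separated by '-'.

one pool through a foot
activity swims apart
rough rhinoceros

Line 1: one (1), pool (1), through (1), a (1), foot (1) → 5
Line 2: activity (4), swims (1), apart (2) → 7
Line 3: rough (1), rhinoceros (4) → 5

5-7-5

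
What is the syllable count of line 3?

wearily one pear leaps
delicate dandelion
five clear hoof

3

Line 3: five(1) + clear(1) + hoof(1) = 3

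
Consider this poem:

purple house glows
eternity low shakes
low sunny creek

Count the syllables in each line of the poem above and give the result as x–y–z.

Line 1: "purple house glows": 2+1+1 = 4
Line 2: "eternity low shakes": 4+1+1 = 6
Line 3: "low sunny creek": 1+2+1 = 4

4–6–4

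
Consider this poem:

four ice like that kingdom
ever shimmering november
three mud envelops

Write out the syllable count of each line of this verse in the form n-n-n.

6-8-5

Line 1: four (1), ice (1), like (1), that (1), kingdom (2) → 6
Line 2: ever (2), shimmering (3), november (3) → 8
Line 3: three (1), mud (1), envelops (3) → 5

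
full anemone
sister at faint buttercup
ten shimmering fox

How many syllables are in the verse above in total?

Line 1: "full anemone": 1+4 = 5
Line 2: "sister at faint buttercup": 2+1+1+3 = 7
Line 3: "ten shimmering fox": 1+3+1 = 5
Total: 5 + 7 + 5 = 17

17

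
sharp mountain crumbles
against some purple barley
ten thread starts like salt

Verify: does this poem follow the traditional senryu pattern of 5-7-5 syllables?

Line 1: sharp (1), mountain (2), crumbles (2) → 5 ✓
Line 2: against (2), some (1), purple (2), barley (2) → 7 ✓
Line 3: ten (1), thread (1), starts (1), like (1), salt (1) → 5 ✓

Yes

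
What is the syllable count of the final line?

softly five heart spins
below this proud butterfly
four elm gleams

3

The final line: four(1) + elm(1) + gleams(1) = 3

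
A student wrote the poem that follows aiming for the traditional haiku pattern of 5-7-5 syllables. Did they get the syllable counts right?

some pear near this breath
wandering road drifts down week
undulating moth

Yes

Line 1: "some pear near this breath": 1+1+1+1+1 = 5 ✓
Line 2: "wandering road drifts down week": 3+1+1+1+1 = 7 ✓
Line 3: "undulating moth": 4+1 = 5 ✓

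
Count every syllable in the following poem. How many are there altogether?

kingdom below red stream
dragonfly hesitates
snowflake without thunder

18

Line 1: kingdom (2), below (2), red (1), stream (1) → 6
Line 2: dragonfly (3), hesitates (3) → 6
Line 3: snowflake (2), without (2), thunder (2) → 6
Total: 6 + 6 + 6 = 18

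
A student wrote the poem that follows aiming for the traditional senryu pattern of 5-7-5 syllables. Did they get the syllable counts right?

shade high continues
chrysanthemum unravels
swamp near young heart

No

Line 1: shade(1) + high(1) + continues(3) = 5 ✓
Line 2: chrysanthemum(4) + unravels(3) = 7 ✓
Line 3: swamp(1) + near(1) + young(1) + heart(1) = 4 (expected 5)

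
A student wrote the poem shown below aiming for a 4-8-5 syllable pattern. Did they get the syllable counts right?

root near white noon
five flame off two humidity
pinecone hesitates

Line 1: root(1) + near(1) + white(1) + noon(1) = 4 ✓
Line 2: five(1) + flame(1) + off(1) + two(1) + humidity(4) = 8 ✓
Line 3: pinecone(2) + hesitates(3) = 5 ✓

Yes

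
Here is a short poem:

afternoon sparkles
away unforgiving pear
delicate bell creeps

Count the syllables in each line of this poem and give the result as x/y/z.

5/7/5

Line 1: afternoon(3) + sparkles(2) = 5
Line 2: away(2) + unforgiving(4) + pear(1) = 7
Line 3: delicate(3) + bell(1) + creeps(1) = 5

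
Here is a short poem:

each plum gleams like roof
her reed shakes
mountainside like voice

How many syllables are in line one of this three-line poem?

5

Line one: "each plum gleams like roof": 1+1+1+1+1 = 5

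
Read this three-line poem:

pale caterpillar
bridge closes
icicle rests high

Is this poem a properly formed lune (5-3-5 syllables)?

Yes

Line 1: pale(1) + caterpillar(4) = 5 ✓
Line 2: bridge(1) + closes(2) = 3 ✓
Line 3: icicle(3) + rests(1) + high(1) = 5 ✓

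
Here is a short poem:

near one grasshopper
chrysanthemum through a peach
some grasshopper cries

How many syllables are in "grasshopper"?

3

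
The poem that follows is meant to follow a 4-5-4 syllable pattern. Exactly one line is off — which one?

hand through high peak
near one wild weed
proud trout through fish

Line 1: "hand through high peak": 1+1+1+1 = 4 ✓
Line 2: "near one wild weed": 1+1+1+1 = 4 (expected 5)
Line 3: "proud trout through fish": 1+1+1+1 = 4 ✓

Line 2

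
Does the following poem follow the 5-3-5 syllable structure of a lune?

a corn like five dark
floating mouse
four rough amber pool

Line 1: "a corn like five dark": 1+1+1+1+1 = 5 ✓
Line 2: "floating mouse": 2+1 = 3 ✓
Line 3: "four rough amber pool": 1+1+2+1 = 5 ✓

Yes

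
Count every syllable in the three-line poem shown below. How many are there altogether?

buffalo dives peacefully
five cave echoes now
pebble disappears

17

Line 1: "buffalo dives peacefully": 3+1+3 = 7
Line 2: "five cave echoes now": 1+1+2+1 = 5
Line 3: "pebble disappears": 2+3 = 5
Total: 7 + 5 + 5 = 17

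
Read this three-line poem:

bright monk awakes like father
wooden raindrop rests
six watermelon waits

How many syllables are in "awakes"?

"awakes" has 2 syllables.

2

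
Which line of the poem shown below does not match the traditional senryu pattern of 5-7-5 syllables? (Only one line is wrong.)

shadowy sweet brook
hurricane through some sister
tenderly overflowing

Line 1: shadowy(3) + sweet(1) + brook(1) = 5 ✓
Line 2: hurricane(3) + through(1) + some(1) + sister(2) = 7 ✓
Line 3: tenderly(3) + overflowing(4) = 7 (expected 5)

The third line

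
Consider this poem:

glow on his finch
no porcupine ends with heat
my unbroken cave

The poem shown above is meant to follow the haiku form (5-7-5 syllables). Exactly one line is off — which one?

Line 1

Line 1: "glow on his finch": 1+1+1+1 = 4 (expected 5)
Line 2: "no porcupine ends with heat": 1+3+1+1+1 = 7 ✓
Line 3: "my unbroken cave": 1+3+1 = 5 ✓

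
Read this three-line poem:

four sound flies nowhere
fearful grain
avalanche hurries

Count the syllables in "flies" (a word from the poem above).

1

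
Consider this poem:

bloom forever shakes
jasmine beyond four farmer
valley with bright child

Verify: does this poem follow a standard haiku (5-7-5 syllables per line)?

Yes

Line 1: "bloom forever shakes": 1+3+1 = 5 ✓
Line 2: "jasmine beyond four farmer": 2+2+1+2 = 7 ✓
Line 3: "valley with bright child": 2+1+1+1 = 5 ✓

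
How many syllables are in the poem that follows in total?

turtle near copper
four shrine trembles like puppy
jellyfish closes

17

Line 1: turtle(2) + near(1) + copper(2) = 5
Line 2: four(1) + shrine(1) + trembles(2) + like(1) + puppy(2) = 7
Line 3: jellyfish(3) + closes(2) = 5
Total: 5 + 7 + 5 = 17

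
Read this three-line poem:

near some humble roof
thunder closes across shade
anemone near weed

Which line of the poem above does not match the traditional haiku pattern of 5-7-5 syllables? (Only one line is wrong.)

The third line

Line 1: "near some humble roof": 1+1+2+1 = 5 ✓
Line 2: "thunder closes across shade": 2+2+2+1 = 7 ✓
Line 3: "anemone near weed": 4+1+1 = 6 (expected 5)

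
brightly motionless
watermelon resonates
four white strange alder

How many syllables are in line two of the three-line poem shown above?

7

Line two: "watermelon resonates": 4+3 = 7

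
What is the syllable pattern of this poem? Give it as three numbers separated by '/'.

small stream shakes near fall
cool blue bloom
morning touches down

5/3/5

Line 1: small (1), stream (1), shakes (1), near (1), fall (1) → 5
Line 2: cool (1), blue (1), bloom (1) → 3
Line 3: morning (2), touches (2), down (1) → 5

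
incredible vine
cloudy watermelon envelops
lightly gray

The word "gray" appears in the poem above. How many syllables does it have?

"gray" has 1 syllable.

1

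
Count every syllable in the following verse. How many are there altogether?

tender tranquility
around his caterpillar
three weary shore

17

Line 1: "tender tranquility": 2+4 = 6
Line 2: "around his caterpillar": 2+1+4 = 7
Line 3: "three weary shore": 1+2+1 = 4
Total: 6 + 7 + 4 = 17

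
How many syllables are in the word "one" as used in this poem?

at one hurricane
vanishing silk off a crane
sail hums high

1

"one" has 1 syllable.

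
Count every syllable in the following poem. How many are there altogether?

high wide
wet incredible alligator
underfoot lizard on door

Line 1: high(1) + wide(1) = 2
Line 2: wet(1) + incredible(4) + alligator(4) = 9
Line 3: underfoot(3) + lizard(2) + on(1) + door(1) = 7
Total: 2 + 9 + 7 = 18

18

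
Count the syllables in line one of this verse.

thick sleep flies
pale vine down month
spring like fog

3

Line one: "thick sleep flies": 1+1+1 = 3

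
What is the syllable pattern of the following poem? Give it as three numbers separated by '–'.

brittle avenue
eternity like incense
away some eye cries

5–7–5

Line 1: "brittle avenue": 2+3 = 5
Line 2: "eternity like incense": 4+1+2 = 7
Line 3: "away some eye cries": 2+1+1+1 = 5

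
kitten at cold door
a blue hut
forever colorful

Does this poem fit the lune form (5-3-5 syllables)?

Line 1: kitten(2) + at(1) + cold(1) + door(1) = 5 ✓
Line 2: a(1) + blue(1) + hut(1) = 3 ✓
Line 3: forever(3) + colorful(3) = 6 (expected 5)

No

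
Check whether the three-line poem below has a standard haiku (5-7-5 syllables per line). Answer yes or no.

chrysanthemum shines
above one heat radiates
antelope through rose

Line 1: "chrysanthemum shines": 4+1 = 5 ✓
Line 2: "above one heat radiates": 2+1+1+3 = 7 ✓
Line 3: "antelope through rose": 3+1+1 = 5 ✓

Yes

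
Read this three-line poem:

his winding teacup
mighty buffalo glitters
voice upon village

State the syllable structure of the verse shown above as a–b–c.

5–7–5

Line 1: his (1), winding (2), teacup (2) → 5
Line 2: mighty (2), buffalo (3), glitters (2) → 7
Line 3: voice (1), upon (2), village (2) → 5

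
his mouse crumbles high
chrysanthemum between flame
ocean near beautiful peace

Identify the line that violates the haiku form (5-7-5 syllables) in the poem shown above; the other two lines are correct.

Line 3

Line 1: "his mouse crumbles high": 1+1+2+1 = 5 ✓
Line 2: "chrysanthemum between flame": 4+2+1 = 7 ✓
Line 3: "ocean near beautiful peace": 2+1+3+1 = 7 (expected 5)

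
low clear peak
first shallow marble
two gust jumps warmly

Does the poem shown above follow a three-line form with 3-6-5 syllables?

Line 1: low(1) + clear(1) + peak(1) = 3 ✓
Line 2: first(1) + shallow(2) + marble(2) = 5 (expected 6)
Line 3: two(1) + gust(1) + jumps(1) + warmly(2) = 5 ✓

No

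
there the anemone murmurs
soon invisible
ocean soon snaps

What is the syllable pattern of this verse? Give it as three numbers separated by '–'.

Line 1: there (1), the (1), anemone (4), murmurs (2) → 8
Line 2: soon (1), invisible (4) → 5
Line 3: ocean (2), soon (1), snaps (1) → 4

8–5–4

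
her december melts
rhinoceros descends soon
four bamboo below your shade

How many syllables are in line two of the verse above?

Line two: rhinoceros (4), descends (2), soon (1) → 7

7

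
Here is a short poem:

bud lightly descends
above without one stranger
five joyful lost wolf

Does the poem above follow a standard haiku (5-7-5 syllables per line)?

Line 1: bud (1), lightly (2), descends (2) → 5 ✓
Line 2: above (2), without (2), one (1), stranger (2) → 7 ✓
Line 3: five (1), joyful (2), lost (1), wolf (1) → 5 ✓

Yes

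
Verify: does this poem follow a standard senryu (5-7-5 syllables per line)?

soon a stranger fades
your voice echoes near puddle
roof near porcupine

Line 1: soon(1) + a(1) + stranger(2) + fades(1) = 5 ✓
Line 2: your(1) + voice(1) + echoes(2) + near(1) + puddle(2) = 7 ✓
Line 3: roof(1) + near(1) + porcupine(3) = 5 ✓

Yes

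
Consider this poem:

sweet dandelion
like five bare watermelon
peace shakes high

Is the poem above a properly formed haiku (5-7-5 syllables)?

Line 1: "sweet dandelion": 1+4 = 5 ✓
Line 2: "like five bare watermelon": 1+1+1+4 = 7 ✓
Line 3: "peace shakes high": 1+1+1 = 3 (expected 5)

No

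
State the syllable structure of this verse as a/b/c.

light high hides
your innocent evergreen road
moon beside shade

Line 1: "light high hides": 1+1+1 = 3
Line 2: "your innocent evergreen road": 1+3+3+1 = 8
Line 3: "moon beside shade": 1+2+1 = 4

3/8/4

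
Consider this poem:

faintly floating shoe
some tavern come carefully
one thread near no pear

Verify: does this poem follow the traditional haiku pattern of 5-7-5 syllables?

Yes

Line 1: "faintly floating shoe": 2+2+1 = 5 ✓
Line 2: "some tavern come carefully": 1+2+1+3 = 7 ✓
Line 3: "one thread near no pear": 1+1+1+1+1 = 5 ✓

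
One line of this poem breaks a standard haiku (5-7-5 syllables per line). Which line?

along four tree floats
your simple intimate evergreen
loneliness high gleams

Line 1: along (2), four (1), tree (1), floats (1) → 5 ✓
Line 2: your (1), simple (2), intimate (3), evergreen (3) → 9 (expected 7)
Line 3: loneliness (3), high (1), gleams (1) → 5 ✓

Line 2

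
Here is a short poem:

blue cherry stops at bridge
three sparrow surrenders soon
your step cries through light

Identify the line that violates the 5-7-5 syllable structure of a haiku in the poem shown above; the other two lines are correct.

Line 1: "blue cherry stops at bridge": 1+2+1+1+1 = 6 (expected 5)
Line 2: "three sparrow surrenders soon": 1+2+3+1 = 7 ✓
Line 3: "your step cries through light": 1+1+1+1+1 = 5 ✓

The first line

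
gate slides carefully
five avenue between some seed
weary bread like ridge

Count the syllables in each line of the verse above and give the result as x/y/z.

5/8/5

Line 1: "gate slides carefully": 1+1+3 = 5
Line 2: "five avenue between some seed": 1+3+2+1+1 = 8
Line 3: "weary bread like ridge": 2+1+1+1 = 5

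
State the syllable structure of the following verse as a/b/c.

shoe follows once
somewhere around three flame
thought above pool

Line 1: shoe (1), follows (2), once (1) → 4
Line 2: somewhere (2), around (2), three (1), flame (1) → 6
Line 3: thought (1), above (2), pool (1) → 4

4/6/4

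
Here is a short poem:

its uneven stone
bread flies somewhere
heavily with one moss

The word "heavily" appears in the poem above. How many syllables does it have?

3

"heavily" has 3 syllables.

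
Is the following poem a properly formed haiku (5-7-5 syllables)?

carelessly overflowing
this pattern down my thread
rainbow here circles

Line 1: carelessly (3), overflowing (4) → 7 (expected 5)
Line 2: this (1), pattern (2), down (1), my (1), thread (1) → 6 (expected 7)
Line 3: rainbow (2), here (1), circles (2) → 5 ✓

No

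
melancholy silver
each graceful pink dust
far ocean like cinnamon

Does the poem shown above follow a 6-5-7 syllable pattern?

Yes

Line 1: melancholy(4) + silver(2) = 6 ✓
Line 2: each(1) + graceful(2) + pink(1) + dust(1) = 5 ✓
Line 3: far(1) + ocean(2) + like(1) + cinnamon(3) = 7 ✓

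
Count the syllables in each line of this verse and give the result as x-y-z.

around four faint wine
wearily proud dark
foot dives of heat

Line 1: around(2) + four(1) + faint(1) + wine(1) = 5
Line 2: wearily(3) + proud(1) + dark(1) = 5
Line 3: foot(1) + dives(1) + of(1) + heat(1) = 4

5-5-4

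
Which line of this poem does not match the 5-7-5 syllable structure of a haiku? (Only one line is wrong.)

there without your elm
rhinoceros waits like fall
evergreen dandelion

Line 3

Line 1: "there without your elm": 1+2+1+1 = 5 ✓
Line 2: "rhinoceros waits like fall": 4+1+1+1 = 7 ✓
Line 3: "evergreen dandelion": 3+4 = 7 (expected 5)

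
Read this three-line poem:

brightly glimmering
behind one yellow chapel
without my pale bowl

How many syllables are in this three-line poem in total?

Line 1: brightly (2), glimmering (3) → 5
Line 2: behind (2), one (1), yellow (2), chapel (2) → 7
Line 3: without (2), my (1), pale (1), bowl (1) → 5
Total: 5 + 7 + 5 = 17

17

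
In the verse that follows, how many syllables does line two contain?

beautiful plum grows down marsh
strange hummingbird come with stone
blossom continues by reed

7

Line two: strange (1), hummingbird (3), come (1), with (1), stone (1) → 7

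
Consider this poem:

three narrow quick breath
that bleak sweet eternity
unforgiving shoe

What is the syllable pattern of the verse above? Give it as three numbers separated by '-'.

5-7-5

Line 1: "three narrow quick breath": 1+2+1+1 = 5
Line 2: "that bleak sweet eternity": 1+1+1+4 = 7
Line 3: "unforgiving shoe": 4+1 = 5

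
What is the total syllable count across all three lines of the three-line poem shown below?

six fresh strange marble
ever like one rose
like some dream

13

Line 1: six(1) + fresh(1) + strange(1) + marble(2) = 5
Line 2: ever(2) + like(1) + one(1) + rose(1) = 5
Line 3: like(1) + some(1) + dream(1) = 3
Total: 5 + 5 + 3 = 13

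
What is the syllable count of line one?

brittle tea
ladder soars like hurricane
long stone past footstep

3

Line one: brittle (2), tea (1) → 3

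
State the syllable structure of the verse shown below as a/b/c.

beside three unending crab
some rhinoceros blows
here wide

Line 1: beside(2) + three(1) + unending(3) + crab(1) = 7
Line 2: some(1) + rhinoceros(4) + blows(1) = 6
Line 3: here(1) + wide(1) = 2

7/6/2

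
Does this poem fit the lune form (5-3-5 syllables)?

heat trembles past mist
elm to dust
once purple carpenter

No

Line 1: heat(1) + trembles(2) + past(1) + mist(1) = 5 ✓
Line 2: elm(1) + to(1) + dust(1) = 3 ✓
Line 3: once(1) + purple(2) + carpenter(3) = 6 (expected 5)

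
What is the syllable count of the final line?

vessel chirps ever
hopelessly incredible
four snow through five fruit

The final line: four(1) + snow(1) + through(1) + five(1) + fruit(1) = 5

5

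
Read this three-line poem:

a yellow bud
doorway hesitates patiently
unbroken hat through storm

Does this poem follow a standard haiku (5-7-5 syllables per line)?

No

Line 1: a(1) + yellow(2) + bud(1) = 4 (expected 5)
Line 2: doorway(2) + hesitates(3) + patiently(3) = 8 (expected 7)
Line 3: unbroken(3) + hat(1) + through(1) + storm(1) = 6 (expected 5)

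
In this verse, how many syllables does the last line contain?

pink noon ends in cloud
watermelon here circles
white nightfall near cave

The last line: "white nightfall near cave": 1+2+1+1 = 5

5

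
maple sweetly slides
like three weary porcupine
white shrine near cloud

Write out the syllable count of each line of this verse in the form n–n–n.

Line 1: maple(2) + sweetly(2) + slides(1) = 5
Line 2: like(1) + three(1) + weary(2) + porcupine(3) = 7
Line 3: white(1) + shrine(1) + near(1) + cloud(1) = 4

5–7–4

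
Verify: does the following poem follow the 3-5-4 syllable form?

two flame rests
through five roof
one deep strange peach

Line 1: two(1) + flame(1) + rests(1) = 3 ✓
Line 2: through(1) + five(1) + roof(1) = 3 (expected 5)
Line 3: one(1) + deep(1) + strange(1) + peach(1) = 4 ✓

No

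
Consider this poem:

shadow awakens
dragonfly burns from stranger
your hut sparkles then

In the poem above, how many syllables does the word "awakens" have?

3

"awakens" has 3 syllables.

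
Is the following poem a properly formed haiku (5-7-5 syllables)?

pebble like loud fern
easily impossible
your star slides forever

Line 1: pebble (2), like (1), loud (1), fern (1) → 5 ✓
Line 2: easily (3), impossible (4) → 7 ✓
Line 3: your (1), star (1), slides (1), forever (3) → 6 (expected 5)

No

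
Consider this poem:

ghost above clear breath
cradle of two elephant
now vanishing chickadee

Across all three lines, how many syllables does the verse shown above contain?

19

Line 1: ghost(1) + above(2) + clear(1) + breath(1) = 5
Line 2: cradle(2) + of(1) + two(1) + elephant(3) = 7
Line 3: now(1) + vanishing(3) + chickadee(3) = 7
Total: 5 + 7 + 7 = 19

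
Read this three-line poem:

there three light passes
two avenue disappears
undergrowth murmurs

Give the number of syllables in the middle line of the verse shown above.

The middle line: two(1) + avenue(3) + disappears(3) = 7

7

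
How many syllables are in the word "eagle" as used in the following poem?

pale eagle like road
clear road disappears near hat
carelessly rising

2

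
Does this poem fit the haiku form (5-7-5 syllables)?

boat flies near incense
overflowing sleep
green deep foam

Line 1: boat(1) + flies(1) + near(1) + incense(2) = 5 ✓
Line 2: overflowing(4) + sleep(1) = 5 (expected 7)
Line 3: green(1) + deep(1) + foam(1) = 3 (expected 5)

No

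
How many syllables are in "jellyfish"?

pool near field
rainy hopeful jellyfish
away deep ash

3

"jellyfish" has 3 syllables.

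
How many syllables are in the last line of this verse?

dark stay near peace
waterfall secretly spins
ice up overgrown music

The last line: ice(1) + up(1) + overgrown(3) + music(2) = 7

7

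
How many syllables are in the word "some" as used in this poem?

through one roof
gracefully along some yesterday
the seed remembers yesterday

1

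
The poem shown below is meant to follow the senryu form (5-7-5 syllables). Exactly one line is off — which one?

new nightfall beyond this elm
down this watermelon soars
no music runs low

The first line

Line 1: new(1) + nightfall(2) + beyond(2) + this(1) + elm(1) = 7 (expected 5)
Line 2: down(1) + this(1) + watermelon(4) + soars(1) = 7 ✓
Line 3: no(1) + music(2) + runs(1) + low(1) = 5 ✓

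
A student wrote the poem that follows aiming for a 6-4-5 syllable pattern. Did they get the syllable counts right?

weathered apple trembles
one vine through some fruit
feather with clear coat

No

Line 1: weathered(2) + apple(2) + trembles(2) = 6 ✓
Line 2: one(1) + vine(1) + through(1) + some(1) + fruit(1) = 5 (expected 4)
Line 3: feather(2) + with(1) + clear(1) + coat(1) = 5 ✓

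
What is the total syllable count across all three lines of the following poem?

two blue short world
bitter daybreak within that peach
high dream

Line 1: two(1) + blue(1) + short(1) + world(1) = 4
Line 2: bitter(2) + daybreak(2) + within(2) + that(1) + peach(1) = 8
Line 3: high(1) + dream(1) = 2
Total: 4 + 8 + 2 = 14

14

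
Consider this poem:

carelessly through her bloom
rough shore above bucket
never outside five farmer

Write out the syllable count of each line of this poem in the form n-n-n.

Line 1: carelessly (3), through (1), her (1), bloom (1) → 6
Line 2: rough (1), shore (1), above (2), bucket (2) → 6
Line 3: never (2), outside (2), five (1), farmer (2) → 7

6-6-7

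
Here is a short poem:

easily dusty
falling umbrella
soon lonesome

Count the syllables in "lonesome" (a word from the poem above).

2

"lonesome" has 2 syllables.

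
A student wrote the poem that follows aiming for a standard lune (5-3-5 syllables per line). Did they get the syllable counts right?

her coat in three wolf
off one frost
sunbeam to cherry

Line 1: "her coat in three wolf": 1+1+1+1+1 = 5 ✓
Line 2: "off one frost": 1+1+1 = 3 ✓
Line 3: "sunbeam to cherry": 2+1+2 = 5 ✓

Yes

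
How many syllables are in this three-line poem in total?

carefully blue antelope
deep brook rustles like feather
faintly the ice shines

Line 1: carefully (3), blue (1), antelope (3) → 7
Line 2: deep (1), brook (1), rustles (2), like (1), feather (2) → 7
Line 3: faintly (2), the (1), ice (1), shines (1) → 5
Total: 7 + 7 + 5 = 19

19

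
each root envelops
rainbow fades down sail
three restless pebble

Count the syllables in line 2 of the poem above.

Line 2: rainbow (2), fades (1), down (1), sail (1) → 5

5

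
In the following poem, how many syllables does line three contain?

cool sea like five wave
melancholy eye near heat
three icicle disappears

Line three: three (1), icicle (3), disappears (3) → 7

7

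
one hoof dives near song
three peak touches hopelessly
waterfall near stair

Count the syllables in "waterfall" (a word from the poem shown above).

3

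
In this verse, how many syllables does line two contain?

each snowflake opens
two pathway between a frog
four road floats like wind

Line two: "two pathway between a frog": 1+2+2+1+1 = 7

7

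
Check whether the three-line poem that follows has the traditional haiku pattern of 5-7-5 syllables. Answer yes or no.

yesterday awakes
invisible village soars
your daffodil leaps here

Line 1: yesterday (3), awakes (2) → 5 ✓
Line 2: invisible (4), village (2), soars (1) → 7 ✓
Line 3: your (1), daffodil (3), leaps (1), here (1) → 6 (expected 5)

No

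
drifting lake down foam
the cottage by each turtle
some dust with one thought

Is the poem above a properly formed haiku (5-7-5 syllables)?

Yes

Line 1: "drifting lake down foam": 2+1+1+1 = 5 ✓
Line 2: "the cottage by each turtle": 1+2+1+1+2 = 7 ✓
Line 3: "some dust with one thought": 1+1+1+1+1 = 5 ✓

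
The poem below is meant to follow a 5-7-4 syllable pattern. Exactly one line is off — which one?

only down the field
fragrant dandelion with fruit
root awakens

Line 1: only (2), down (1), the (1), field (1) → 5 ✓
Line 2: fragrant (2), dandelion (4), with (1), fruit (1) → 8 (expected 7)
Line 3: root (1), awakens (3) → 4 ✓

Line 2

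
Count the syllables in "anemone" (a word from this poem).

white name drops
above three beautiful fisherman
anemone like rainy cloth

4

"anemone" has 4 syllables.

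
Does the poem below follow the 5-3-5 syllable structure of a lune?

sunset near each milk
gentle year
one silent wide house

Yes

Line 1: "sunset near each milk": 2+1+1+1 = 5 ✓
Line 2: "gentle year": 2+1 = 3 ✓
Line 3: "one silent wide house": 1+2+1+1 = 5 ✓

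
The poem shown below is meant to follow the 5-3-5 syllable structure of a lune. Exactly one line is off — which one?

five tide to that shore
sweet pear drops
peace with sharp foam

Line 1: five(1) + tide(1) + to(1) + that(1) + shore(1) = 5 ✓
Line 2: sweet(1) + pear(1) + drops(1) = 3 ✓
Line 3: peace(1) + with(1) + sharp(1) + foam(1) = 4 (expected 5)

The third line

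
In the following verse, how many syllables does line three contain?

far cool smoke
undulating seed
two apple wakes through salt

6

Line three: two (1), apple (2), wakes (1), through (1), salt (1) → 6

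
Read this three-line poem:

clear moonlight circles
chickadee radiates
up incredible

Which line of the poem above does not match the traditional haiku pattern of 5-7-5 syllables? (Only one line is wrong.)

Line 1: "clear moonlight circles": 1+2+2 = 5 ✓
Line 2: "chickadee radiates": 3+3 = 6 (expected 7)
Line 3: "up incredible": 1+4 = 5 ✓

The second line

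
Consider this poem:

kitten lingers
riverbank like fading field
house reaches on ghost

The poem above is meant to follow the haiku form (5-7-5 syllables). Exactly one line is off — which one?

Line 1: "kitten lingers": 2+2 = 4 (expected 5)
Line 2: "riverbank like fading field": 3+1+2+1 = 7 ✓
Line 3: "house reaches on ghost": 1+2+1+1 = 5 ✓

The first line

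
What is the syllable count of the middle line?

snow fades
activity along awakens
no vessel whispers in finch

The middle line: activity(4) + along(2) + awakens(3) = 9

9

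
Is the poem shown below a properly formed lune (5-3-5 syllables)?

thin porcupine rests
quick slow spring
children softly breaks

Yes

Line 1: "thin porcupine rests": 1+3+1 = 5 ✓
Line 2: "quick slow spring": 1+1+1 = 3 ✓
Line 3: "children softly breaks": 2+2+1 = 5 ✓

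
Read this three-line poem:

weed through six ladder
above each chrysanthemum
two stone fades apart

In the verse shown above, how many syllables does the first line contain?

5

The first line: weed(1) + through(1) + six(1) + ladder(2) = 5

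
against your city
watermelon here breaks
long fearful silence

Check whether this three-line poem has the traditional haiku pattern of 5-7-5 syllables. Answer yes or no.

Line 1: "against your city": 2+1+2 = 5 ✓
Line 2: "watermelon here breaks": 4+1+1 = 6 (expected 7)
Line 3: "long fearful silence": 1+2+2 = 5 ✓

No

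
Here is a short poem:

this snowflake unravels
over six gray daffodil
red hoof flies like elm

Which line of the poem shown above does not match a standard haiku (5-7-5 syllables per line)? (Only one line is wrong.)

Line 1: this(1) + snowflake(2) + unravels(3) = 6 (expected 5)
Line 2: over(2) + six(1) + gray(1) + daffodil(3) = 7 ✓
Line 3: red(1) + hoof(1) + flies(1) + like(1) + elm(1) = 5 ✓

Line 1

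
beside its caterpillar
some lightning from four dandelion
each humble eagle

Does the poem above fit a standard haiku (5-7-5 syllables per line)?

Line 1: beside (2), its (1), caterpillar (4) → 7 (expected 5)
Line 2: some (1), lightning (2), from (1), four (1), dandelion (4) → 9 (expected 7)
Line 3: each (1), humble (2), eagle (2) → 5 ✓

No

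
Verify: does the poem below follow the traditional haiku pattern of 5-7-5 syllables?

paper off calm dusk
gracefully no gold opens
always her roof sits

Yes

Line 1: paper(2) + off(1) + calm(1) + dusk(1) = 5 ✓
Line 2: gracefully(3) + no(1) + gold(1) + opens(2) = 7 ✓
Line 3: always(2) + her(1) + roof(1) + sits(1) = 5 ✓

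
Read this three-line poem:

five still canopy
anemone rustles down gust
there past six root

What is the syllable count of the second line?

The second line: anemone(4) + rustles(2) + down(1) + gust(1) = 8

8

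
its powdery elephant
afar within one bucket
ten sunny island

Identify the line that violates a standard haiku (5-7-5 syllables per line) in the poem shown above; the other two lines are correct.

Line 1: "its powdery elephant": 1+3+3 = 7 (expected 5)
Line 2: "afar within one bucket": 2+2+1+2 = 7 ✓
Line 3: "ten sunny island": 1+2+2 = 5 ✓

Line 1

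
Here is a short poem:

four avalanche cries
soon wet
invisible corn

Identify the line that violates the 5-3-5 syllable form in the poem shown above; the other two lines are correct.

Line 2

Line 1: four (1), avalanche (3), cries (1) → 5 ✓
Line 2: soon (1), wet (1) → 2 (expected 3)
Line 3: invisible (4), corn (1) → 5 ✓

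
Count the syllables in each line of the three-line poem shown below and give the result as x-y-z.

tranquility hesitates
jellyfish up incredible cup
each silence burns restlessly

Line 1: tranquility(4) + hesitates(3) = 7
Line 2: jellyfish(3) + up(1) + incredible(4) + cup(1) = 9
Line 3: each(1) + silence(2) + burns(1) + restlessly(3) = 7

7-9-7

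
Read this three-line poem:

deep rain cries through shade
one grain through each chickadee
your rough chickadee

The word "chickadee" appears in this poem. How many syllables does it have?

"chickadee" has 3 syllables.

3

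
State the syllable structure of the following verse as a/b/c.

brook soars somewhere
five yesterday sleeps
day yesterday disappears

4/5/7

Line 1: brook (1), soars (1), somewhere (2) → 4
Line 2: five (1), yesterday (3), sleeps (1) → 5
Line 3: day (1), yesterday (3), disappears (3) → 7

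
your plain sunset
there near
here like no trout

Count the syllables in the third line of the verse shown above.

4

The third line: here(1) + like(1) + no(1) + trout(1) = 4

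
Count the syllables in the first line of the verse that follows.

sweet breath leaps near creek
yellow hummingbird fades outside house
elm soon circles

The first line: sweet(1) + breath(1) + leaps(1) + near(1) + creek(1) = 5

5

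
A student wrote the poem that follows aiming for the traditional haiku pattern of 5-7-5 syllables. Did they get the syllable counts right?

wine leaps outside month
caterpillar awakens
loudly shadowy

Yes

Line 1: wine (1), leaps (1), outside (2), month (1) → 5 ✓
Line 2: caterpillar (4), awakens (3) → 7 ✓
Line 3: loudly (2), shadowy (3) → 5 ✓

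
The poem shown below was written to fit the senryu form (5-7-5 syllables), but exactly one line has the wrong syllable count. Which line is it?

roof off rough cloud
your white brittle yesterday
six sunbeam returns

Line 1: "roof off rough cloud": 1+1+1+1 = 4 (expected 5)
Line 2: "your white brittle yesterday": 1+1+2+3 = 7 ✓
Line 3: "six sunbeam returns": 1+2+2 = 5 ✓

Line 1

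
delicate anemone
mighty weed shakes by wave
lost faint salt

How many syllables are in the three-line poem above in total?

16

Line 1: "delicate anemone": 3+4 = 7
Line 2: "mighty weed shakes by wave": 2+1+1+1+1 = 6
Line 3: "lost faint salt": 1+1+1 = 3
Total: 7 + 6 + 3 = 16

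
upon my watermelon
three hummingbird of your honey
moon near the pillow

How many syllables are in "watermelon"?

4

"watermelon" has 4 syllables.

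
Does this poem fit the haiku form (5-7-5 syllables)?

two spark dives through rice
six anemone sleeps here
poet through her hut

Yes

Line 1: "two spark dives through rice": 1+1+1+1+1 = 5 ✓
Line 2: "six anemone sleeps here": 1+4+1+1 = 7 ✓
Line 3: "poet through her hut": 2+1+1+1 = 5 ✓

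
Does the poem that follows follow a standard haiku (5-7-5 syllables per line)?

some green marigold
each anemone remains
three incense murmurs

Yes

Line 1: some (1), green (1), marigold (3) → 5 ✓
Line 2: each (1), anemone (4), remains (2) → 7 ✓
Line 3: three (1), incense (2), murmurs (2) → 5 ✓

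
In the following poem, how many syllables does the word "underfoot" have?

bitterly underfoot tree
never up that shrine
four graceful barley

"underfoot" has 3 syllables.

3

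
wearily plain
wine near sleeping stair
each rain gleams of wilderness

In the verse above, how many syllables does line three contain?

Line three: each(1) + rain(1) + gleams(1) + of(1) + wilderness(3) = 7

7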